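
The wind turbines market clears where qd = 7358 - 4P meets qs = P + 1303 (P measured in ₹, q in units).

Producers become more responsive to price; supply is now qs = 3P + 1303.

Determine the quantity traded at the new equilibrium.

Original equilibrium: 7358 - 4P = P + 1303 gives 6055 = 5P, so P = 1211 and q = 2514.
The shock moves the curves to qd = 7358 - 4P and qs = 3P + 1303.
Equate the new curves: 7358 - 4P = 3P + 1303, giving 6055 = 7P, P = 865, q = 3898.

3898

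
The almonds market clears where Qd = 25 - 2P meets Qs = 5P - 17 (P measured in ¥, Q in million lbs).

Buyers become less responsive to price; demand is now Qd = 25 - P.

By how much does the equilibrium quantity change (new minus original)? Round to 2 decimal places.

Before the shock: 25 - 2P = 5P - 17 ⇒ 42 = 7P ⇒ P = 6, Q = 13.
The shock moves the curves to Qd = 25 - P and Qs = 5P - 17.
Equate the new curves: 25 - P = 5P - 17, giving 42 = 6P, P = 7, Q = 18.
ΔQ = 18 − 13 = +5.00.

+5.00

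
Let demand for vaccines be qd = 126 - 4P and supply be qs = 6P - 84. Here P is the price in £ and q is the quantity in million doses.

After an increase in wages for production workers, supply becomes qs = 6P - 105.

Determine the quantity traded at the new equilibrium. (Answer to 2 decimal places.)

33.60

Solve the original market: 126 - 4P = 6P - 84, hence P = 21 and q = 42.
The shock moves the curves to qd = 126 - 4P and qs = 6P - 105.
New equilibrium: 126 - 4P = 6P - 105 ⇒ 231 = 10P ⇒ P = 23.1, q = 33.6.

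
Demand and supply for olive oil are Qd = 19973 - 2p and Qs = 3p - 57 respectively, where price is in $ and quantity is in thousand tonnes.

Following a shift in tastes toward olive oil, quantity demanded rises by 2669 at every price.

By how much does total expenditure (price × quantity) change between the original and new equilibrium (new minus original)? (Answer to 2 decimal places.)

+13654817.52

Before the shock: 19973 - 2p = 3p - 57 ⇒ 20030 = 5p ⇒ p = 4006, Q = 11961.
After the shift, demand is Qd = 22642 - 2p and supply is Qs = 3p - 57.
Equate the new curves: 22642 - 2p = 3p - 57, giving 22699 = 5p, p = 4539.8, Q = 13562.4.
Expenditure moves from 4006×11961 = 47915766 to 4539.8×13562.4 = 61570583.52; change = +13654817.52.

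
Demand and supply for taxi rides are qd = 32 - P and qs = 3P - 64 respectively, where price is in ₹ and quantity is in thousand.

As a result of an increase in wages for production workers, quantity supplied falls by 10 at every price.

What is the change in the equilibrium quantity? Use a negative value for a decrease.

Original equilibrium: 32 - P = 3P - 64 gives 96 = 4P, so P = 24 and q = 8.
After the shift, demand is qd = 32 - P and supply is qs = 3P - 74.
Equate the new curves: 32 - P = 3P - 74, giving 106 = 4P, P = 26.5, q = 5.5.
Δq = 5.5 − 8 = -2.5.

-2.5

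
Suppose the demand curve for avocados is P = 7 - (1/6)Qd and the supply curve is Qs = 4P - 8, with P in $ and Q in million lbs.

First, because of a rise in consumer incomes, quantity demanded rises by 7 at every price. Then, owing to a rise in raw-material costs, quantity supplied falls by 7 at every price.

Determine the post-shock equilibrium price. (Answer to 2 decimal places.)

6.40

Original equilibrium: 42 - 6P = 4P - 8 gives 50 = 10P, so P = 5 and Q = 12.
With the change applied: demand Qd = 49 - 6P, supply Qs = 4P - 15.
Setting them equal: 49 - 6P = 4P - 15 → 64 = 10P, so P = 6.4 and Q = 10.6.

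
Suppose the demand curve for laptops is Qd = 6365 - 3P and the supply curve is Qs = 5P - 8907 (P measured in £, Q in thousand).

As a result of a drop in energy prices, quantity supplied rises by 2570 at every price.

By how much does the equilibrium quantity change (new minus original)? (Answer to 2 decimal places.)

+963.75

Solve the original market: 6365 - 3P = 5P - 8907, hence P = 1909 and Q = 638.
The shock moves the curves to Qd = 6365 - 3P and Qs = 5P - 6337.
Setting them equal: 6365 - 3P = 5P - 6337 → 12702 = 8P, so P = 1587.75 and Q = 1601.75.
ΔQ = 1601.75 − 638 = +963.75.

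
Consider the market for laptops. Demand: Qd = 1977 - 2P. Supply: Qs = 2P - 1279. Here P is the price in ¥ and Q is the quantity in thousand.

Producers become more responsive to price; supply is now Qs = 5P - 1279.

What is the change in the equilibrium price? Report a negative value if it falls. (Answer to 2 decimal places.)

-348.86

Before the shock: 1977 - 2P = 2P - 1279 ⇒ 3256 = 4P ⇒ P = 814, Q = 349.
The shock moves the curves to Qd = 1977 - 2P and Qs = 5P - 1279.
Equate the new curves: 1977 - 2P = 5P - 1279, giving 3256 = 7P, P = 3256/7 ≈ 465.1429, Q = 7327/7 ≈ 1046.7143.
ΔP = 465.1429 − 814 = -348.86.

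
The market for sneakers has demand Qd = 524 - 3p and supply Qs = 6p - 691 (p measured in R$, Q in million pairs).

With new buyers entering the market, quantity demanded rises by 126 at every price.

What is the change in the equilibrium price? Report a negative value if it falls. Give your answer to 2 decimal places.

+14.00

Original equilibrium: 524 - 3p = 6p - 691 gives 1215 = 9p, so p = 135 and Q = 119.
After the shift, demand is Qd = 650 - 3p and supply is Qs = 6p - 691.
Setting them equal: 650 - 3p = 6p - 691 → 1341 = 9p, so p = 149 and Q = 203.
Δp = 149 − 135 = +14.00.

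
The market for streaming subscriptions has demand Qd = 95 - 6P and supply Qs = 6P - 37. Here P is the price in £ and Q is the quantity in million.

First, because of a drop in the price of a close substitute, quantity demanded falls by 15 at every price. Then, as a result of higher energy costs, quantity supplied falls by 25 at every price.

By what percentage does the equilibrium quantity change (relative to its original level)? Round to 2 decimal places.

Solve the original market: 95 - 6P = 6P - 37, hence P = 11 and Q = 29.
The new curves are Qd = 80 - 6P (demand) and Qs = 6P - 62 (supply).
New equilibrium: 80 - 6P = 6P - 62 ⇒ 142 = 12P ⇒ P = 71/6 ≈ 11.8333, Q = 9.
%ΔQ = (9 − 29) / 29 × 100 = -68.97%.

-68.97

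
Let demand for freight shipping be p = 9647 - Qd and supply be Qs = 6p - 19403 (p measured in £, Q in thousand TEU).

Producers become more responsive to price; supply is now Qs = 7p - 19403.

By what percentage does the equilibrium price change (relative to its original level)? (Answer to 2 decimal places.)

-12.50

Original equilibrium: 9647 - p = 6p - 19403 gives 29050 = 7p, so p = 4150 and Q = 5497.
With the change applied: demand Qd = 9647 - p, supply Qs = 7p - 19403.
Setting them equal: 9647 - p = 7p - 19403 → 29050 = 8p, so p = 3631.25 and Q = 6015.75.
%Δp = (3631.25 − 4150) / 4150 × 100 = -12.50%.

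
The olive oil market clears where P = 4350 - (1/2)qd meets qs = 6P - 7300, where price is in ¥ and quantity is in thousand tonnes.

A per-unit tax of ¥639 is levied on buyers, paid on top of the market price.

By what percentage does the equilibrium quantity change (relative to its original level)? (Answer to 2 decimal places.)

-20.39

Solve the original market: 8700 - 2P = 6P - 7300, hence P = 2000 and q = 4700.
Since buyers pay the price plus the tax, the effective demand curve becomes qd = 7422 - 2P.
New equilibrium: 7422 - 2P = 6P - 7300 ⇒ 14722 = 8P ⇒ P = 1840.25, q = 3741.5.
%Δq = (3741.5 − 4700) / 4700 × 100 = -20.39%.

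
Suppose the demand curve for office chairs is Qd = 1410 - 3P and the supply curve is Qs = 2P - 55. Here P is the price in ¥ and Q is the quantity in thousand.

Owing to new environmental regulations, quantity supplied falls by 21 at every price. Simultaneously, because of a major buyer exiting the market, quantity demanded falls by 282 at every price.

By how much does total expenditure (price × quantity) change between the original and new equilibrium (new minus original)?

Solve the original market: 1410 - 3P = 2P - 55, hence P = 293 and Q = 531.
The shock moves the curves to Qd = 1128 - 3P and Qs = 2P - 76.
New equilibrium: 1128 - 3P = 2P - 76 ⇒ 1204 = 5P ⇒ P = 240.8, Q = 405.6.
Expenditure moves from 293×531 = 155583 to 240.8×405.6 = 97668.48; change = -57914.52.

-57914.52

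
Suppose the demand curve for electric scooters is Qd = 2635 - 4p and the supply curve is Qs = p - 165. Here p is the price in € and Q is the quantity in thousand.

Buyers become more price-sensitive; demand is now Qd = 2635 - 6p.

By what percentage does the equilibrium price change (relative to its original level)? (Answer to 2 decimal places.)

Initially, 2635 - 4p = p - 165, so 2800 = 5p and p = 560, Q = 395.
The shock moves the curves to Qd = 2635 - 6p and Qs = p - 165.
Clearing the new market: 2635 - 6p = p - 165, so p = 400 and Q = 235.
%Δp = (400 − 560) / 560 × 100 = -28.57%.

-28.57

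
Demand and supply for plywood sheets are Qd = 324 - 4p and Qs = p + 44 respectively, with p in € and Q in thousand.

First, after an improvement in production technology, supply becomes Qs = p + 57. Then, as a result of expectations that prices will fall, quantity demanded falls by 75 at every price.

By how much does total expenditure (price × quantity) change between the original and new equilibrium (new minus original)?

Before the shock: 324 - 4p = p + 44 ⇒ 280 = 5p ⇒ p = 56, Q = 100.
After the shift, demand is Qd = 249 - 4p and supply is Qs = p + 57.
Equate the new curves: 249 - 4p = p + 57, giving 192 = 5p, p = 38.4, Q = 95.4.
Expenditure moves from 56×100 = 5600 to 38.4×95.4 = 3663.36; change = -1936.64.

-1936.64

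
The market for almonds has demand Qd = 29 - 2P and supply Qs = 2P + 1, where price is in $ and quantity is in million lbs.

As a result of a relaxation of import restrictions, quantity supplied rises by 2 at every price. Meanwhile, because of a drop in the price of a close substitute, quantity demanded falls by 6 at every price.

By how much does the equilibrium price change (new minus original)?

Solve the original market: 29 - 2P = 2P + 1, hence P = 7 and Q = 15.
The shock moves the curves to Qd = 23 - 2P and Qs = 2P + 3.
Equate the new curves: 23 - 2P = 2P + 3, giving 20 = 4P, P = 5, Q = 13.
ΔP = 5 − 7 = -2.

-2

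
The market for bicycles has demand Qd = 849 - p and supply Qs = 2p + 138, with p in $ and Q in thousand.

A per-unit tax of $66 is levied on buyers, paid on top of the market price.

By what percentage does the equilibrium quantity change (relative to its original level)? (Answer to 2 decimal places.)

-7.19

Initially, 849 - p = 2p + 138, so 711 = 3p and p = 237, Q = 612.
Since buyers pay the price plus the tax, the effective demand curve becomes Qd = 783 - p.
New equilibrium: 783 - p = 2p + 138 ⇒ 645 = 3p ⇒ p = 215, Q = 568.
%ΔQ = (568 − 612) / 612 × 100 = -7.19%.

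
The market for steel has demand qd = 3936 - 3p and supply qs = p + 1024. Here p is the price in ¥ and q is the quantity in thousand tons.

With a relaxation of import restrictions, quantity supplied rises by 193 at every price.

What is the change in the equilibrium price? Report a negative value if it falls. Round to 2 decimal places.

Original equilibrium: 3936 - 3p = p + 1024 gives 2912 = 4p, so p = 728 and q = 1752.
The new curves are qd = 3936 - 3p (demand) and qs = p + 1217 (supply).
Equate the new curves: 3936 - 3p = p + 1217, giving 2719 = 4p, p = 679.75, q = 1896.75.
Δp = 679.75 − 728 = -48.25.

-48.25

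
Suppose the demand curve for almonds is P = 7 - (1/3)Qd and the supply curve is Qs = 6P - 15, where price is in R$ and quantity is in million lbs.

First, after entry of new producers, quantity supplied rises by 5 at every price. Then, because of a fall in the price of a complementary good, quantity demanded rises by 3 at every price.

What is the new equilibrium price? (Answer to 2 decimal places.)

3.78

Solve the original market: 21 - 3P = 6P - 15, hence P = 4 and Q = 9.
With the change applied: demand Qd = 24 - 3P, supply Qs = 6P - 10.
Equate the new curves: 24 - 3P = 6P - 10, giving 34 = 9P, P = 34/9 ≈ 3.7778, Q = 38/3 ≈ 12.6667.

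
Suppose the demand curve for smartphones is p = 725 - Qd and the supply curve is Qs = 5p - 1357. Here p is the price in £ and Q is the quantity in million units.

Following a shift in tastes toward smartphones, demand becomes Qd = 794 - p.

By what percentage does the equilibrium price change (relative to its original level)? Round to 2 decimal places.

+3.31

Before the shock: 725 - p = 5p - 1357 ⇒ 2082 = 6p ⇒ p = 347, Q = 378.
After the shift, demand is Qd = 794 - p and supply is Qs = 5p - 1357.
Equate the new curves: 794 - p = 5p - 1357, giving 2151 = 6p, p = 358.5, Q = 435.5.
%Δp = (358.5 − 347) / 347 × 100 = +3.31%.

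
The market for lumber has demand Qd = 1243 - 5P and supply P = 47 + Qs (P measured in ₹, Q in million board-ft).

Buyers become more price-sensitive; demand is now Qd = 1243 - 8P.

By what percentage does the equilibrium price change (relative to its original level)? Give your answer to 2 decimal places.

Initially, 1243 - 5P = P - 47, so 1290 = 6P and P = 215, Q = 168.
After the shift, demand is Qd = 1243 - 8P and supply is Qs = P - 47.
Setting them equal: 1243 - 8P = P - 47 → 1290 = 9P, so P = 430/3 ≈ 143.3333 and Q = 289/3 ≈ 96.3333.
%ΔP = (143.3333 − 215) / 215 × 100 = -33.33%.

-33.33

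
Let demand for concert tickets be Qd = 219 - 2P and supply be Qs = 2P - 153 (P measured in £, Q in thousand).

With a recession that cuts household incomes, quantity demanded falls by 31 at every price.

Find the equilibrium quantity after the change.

17.5

Solve the original market: 219 - 2P = 2P - 153, hence P = 93 and Q = 33.
The new curves are Qd = 188 - 2P (demand) and Qs = 2P - 153 (supply).
New equilibrium: 188 - 2P = 2P - 153 ⇒ 341 = 4P ⇒ P = 85.25, Q = 17.5.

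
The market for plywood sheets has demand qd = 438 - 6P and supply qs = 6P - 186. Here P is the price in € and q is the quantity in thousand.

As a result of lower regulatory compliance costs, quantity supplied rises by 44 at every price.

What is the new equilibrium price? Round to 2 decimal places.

Original equilibrium: 438 - 6P = 6P - 186 gives 624 = 12P, so P = 52 and q = 126.
The new curves are qd = 438 - 6P (demand) and qs = 6P - 142 (supply).
New equilibrium: 438 - 6P = 6P - 142 ⇒ 580 = 12P ⇒ P = 145/3 ≈ 48.3333, q = 148.

48.33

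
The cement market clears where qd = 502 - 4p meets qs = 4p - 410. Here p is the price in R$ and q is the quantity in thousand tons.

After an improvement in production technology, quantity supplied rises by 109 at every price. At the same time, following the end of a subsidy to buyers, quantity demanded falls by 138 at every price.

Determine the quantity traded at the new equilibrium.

31.5

Original equilibrium: 502 - 4p = 4p - 410 gives 912 = 8p, so p = 114 and q = 46.
With the change applied: demand qd = 364 - 4p, supply qs = 4p - 301.
Setting them equal: 364 - 4p = 4p - 301 → 665 = 8p, so p = 83.125 and q = 31.5.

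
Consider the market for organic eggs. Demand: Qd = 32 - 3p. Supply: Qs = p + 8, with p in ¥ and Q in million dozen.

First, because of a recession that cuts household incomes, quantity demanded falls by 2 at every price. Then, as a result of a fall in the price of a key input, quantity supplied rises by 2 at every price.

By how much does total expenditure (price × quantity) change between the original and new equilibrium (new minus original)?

-9

Before the shock: 32 - 3p = p + 8 ⇒ 24 = 4p ⇒ p = 6, Q = 14.
The new curves are Qd = 30 - 3p (demand) and Qs = p + 10 (supply).
Clearing the new market: 30 - 3p = p + 10, so p = 5 and Q = 15.
Expenditure moves from 6×14 = 84 to 5×15 = 75; change = -9.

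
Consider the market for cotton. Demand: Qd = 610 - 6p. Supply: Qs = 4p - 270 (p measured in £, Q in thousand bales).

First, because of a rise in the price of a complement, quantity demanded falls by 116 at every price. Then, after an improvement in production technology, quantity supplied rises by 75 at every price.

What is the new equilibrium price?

Original equilibrium: 610 - 6p = 4p - 270 gives 880 = 10p, so p = 88 and Q = 82.
With the change applied: demand Qd = 494 - 6p, supply Qs = 4p - 195.
Setting them equal: 494 - 6p = 4p - 195 → 689 = 10p, so p = 68.9 and Q = 80.6.

68.9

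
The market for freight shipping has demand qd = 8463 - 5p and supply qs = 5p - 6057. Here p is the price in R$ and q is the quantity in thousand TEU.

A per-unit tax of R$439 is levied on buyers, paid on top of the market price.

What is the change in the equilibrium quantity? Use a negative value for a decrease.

-1097.5

Before the shock: 8463 - 5p = 5p - 6057 ⇒ 14520 = 10p ⇒ p = 1452, q = 1203.
Since buyers pay the price plus the tax, the effective demand curve becomes qd = 6268 - 5p.
Equate the new curves: 6268 - 5p = 5p - 6057, giving 12325 = 10p, p = 1232.5, q = 105.5.
Δq = 105.5 − 1203 = -1097.5.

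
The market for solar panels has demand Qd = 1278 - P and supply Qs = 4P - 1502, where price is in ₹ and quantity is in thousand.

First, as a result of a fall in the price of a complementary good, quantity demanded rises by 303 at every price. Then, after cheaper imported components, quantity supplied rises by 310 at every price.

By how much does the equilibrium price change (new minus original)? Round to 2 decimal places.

Initially, 1278 - P = 4P - 1502, so 2780 = 5P and P = 556, Q = 722.
After the shift, demand is Qd = 1581 - P and supply is Qs = 4P - 1192.
Equate the new curves: 1581 - P = 4P - 1192, giving 2773 = 5P, P = 554.6, Q = 1026.4.
ΔP = 554.6 − 556 = -1.40.

-1.40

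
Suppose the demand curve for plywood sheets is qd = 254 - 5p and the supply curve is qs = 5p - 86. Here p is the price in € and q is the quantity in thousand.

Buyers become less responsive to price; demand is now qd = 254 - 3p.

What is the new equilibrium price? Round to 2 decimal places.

Before the shock: 254 - 5p = 5p - 86 ⇒ 340 = 10p ⇒ p = 34, q = 84.
The shock moves the curves to qd = 254 - 3p and qs = 5p - 86.
Equate the new curves: 254 - 3p = 5p - 86, giving 340 = 8p, p = 42.5, q = 126.5.

42.50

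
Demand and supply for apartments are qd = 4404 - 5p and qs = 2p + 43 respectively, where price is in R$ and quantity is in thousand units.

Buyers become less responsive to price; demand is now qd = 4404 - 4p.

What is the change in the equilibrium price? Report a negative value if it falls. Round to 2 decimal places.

+103.83

Solve the original market: 4404 - 5p = 2p + 43, hence p = 623 and q = 1289.
The new curves are qd = 4404 - 4p (demand) and qs = 2p + 43 (supply).
New equilibrium: 4404 - 4p = 2p + 43 ⇒ 4361 = 6p ⇒ p = 4361/6 ≈ 726.8333, q = 4490/3 ≈ 1496.6667.
Δp = 726.8333 − 623 = +103.83.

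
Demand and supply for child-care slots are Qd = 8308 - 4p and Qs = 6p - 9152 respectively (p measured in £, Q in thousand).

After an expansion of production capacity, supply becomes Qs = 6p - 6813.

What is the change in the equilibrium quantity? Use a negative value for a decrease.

+935.6

Solve the original market: 8308 - 4p = 6p - 9152, hence p = 1746 and Q = 1324.
After the shift, demand is Qd = 8308 - 4p and supply is Qs = 6p - 6813.
Equate the new curves: 8308 - 4p = 6p - 6813, giving 15121 = 10p, p = 1512.1, Q = 2259.6.
ΔQ = 2259.6 − 1324 = +935.6.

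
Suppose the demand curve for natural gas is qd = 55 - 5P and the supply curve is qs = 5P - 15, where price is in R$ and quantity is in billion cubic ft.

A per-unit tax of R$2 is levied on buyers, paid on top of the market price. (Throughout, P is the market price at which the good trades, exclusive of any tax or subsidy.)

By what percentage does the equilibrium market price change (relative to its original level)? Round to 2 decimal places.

-14.29

Before the shock: 55 - 5P = 5P - 15 ⇒ 70 = 10P ⇒ P = 7, q = 20.
Since buyers pay the price plus the tax, the effective demand curve becomes qd = 45 - 5P.
Setting them equal: 45 - 5P = 5P - 15 → 60 = 10P, so P = 6 and q = 15.
%ΔP = (6 − 7) / 7 × 100 = -14.29%.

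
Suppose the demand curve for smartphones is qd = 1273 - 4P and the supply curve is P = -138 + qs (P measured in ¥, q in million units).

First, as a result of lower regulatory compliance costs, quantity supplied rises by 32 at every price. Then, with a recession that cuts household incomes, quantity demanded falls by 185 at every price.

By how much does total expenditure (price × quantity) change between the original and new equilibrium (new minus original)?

-17934.04

Original equilibrium: 1273 - 4P = P + 138 gives 1135 = 5P, so P = 227 and q = 365.
The shock moves the curves to qd = 1088 - 4P and qs = P + 170.
Equate the new curves: 1088 - 4P = P + 170, giving 918 = 5P, P = 183.6, q = 353.6.
Expenditure moves from 227×365 = 82855 to 183.6×353.6 = 64920.96; change = -17934.04.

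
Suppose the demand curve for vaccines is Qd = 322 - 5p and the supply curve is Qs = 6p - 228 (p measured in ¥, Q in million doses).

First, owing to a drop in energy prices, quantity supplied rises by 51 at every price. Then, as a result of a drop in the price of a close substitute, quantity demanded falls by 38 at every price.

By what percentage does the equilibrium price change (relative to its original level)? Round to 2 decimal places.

Original equilibrium: 322 - 5p = 6p - 228 gives 550 = 11p, so p = 50 and Q = 72.
The shock moves the curves to Qd = 284 - 5p and Qs = 6p - 177.
New equilibrium: 284 - 5p = 6p - 177 ⇒ 461 = 11p ⇒ p = 461/11 ≈ 41.9091, Q = 819/11 ≈ 74.4545.
%Δp = (41.9091 − 50) / 50 × 100 = -16.18%.

-16.18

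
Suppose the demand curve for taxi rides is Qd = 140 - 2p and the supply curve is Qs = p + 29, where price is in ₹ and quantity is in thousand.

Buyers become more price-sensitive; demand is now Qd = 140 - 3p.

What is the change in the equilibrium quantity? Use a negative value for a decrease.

-9.25

Before the shock: 140 - 2p = p + 29 ⇒ 111 = 3p ⇒ p = 37, Q = 66.
With the change applied: demand Qd = 140 - 3p, supply Qs = p + 29.
Setting them equal: 140 - 3p = p + 29 → 111 = 4p, so p = 27.75 and Q = 56.75.
ΔQ = 56.75 − 66 = -9.25.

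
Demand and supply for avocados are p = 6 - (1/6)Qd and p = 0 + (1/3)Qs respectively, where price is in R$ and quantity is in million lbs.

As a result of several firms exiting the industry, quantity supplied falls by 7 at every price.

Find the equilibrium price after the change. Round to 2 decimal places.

4.78

Original equilibrium: 36 - 6p = 3p gives 36 = 9p, so p = 4 and Q = 12.
The shock moves the curves to Qd = 36 - 6p and Qs = 3p - 7.
Clearing the new market: 36 - 6p = 3p - 7, so p = 43/9 ≈ 4.7778 and Q = 22/3 ≈ 7.3333.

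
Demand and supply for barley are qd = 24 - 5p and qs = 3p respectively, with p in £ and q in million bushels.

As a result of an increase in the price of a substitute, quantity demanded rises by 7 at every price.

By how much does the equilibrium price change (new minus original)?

+0.875

Original equilibrium: 24 - 5p = 3p gives 24 = 8p, so p = 3 and q = 9.
The new curves are qd = 31 - 5p (demand) and qs = 3p (supply).
Clearing the new market: 31 - 5p = 3p, so p = 3.875 and q = 11.625.
Δp = 3.875 − 3 = +0.875.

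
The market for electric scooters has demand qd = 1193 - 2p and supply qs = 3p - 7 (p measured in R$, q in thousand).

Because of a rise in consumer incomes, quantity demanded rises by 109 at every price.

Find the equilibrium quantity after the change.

Original equilibrium: 1193 - 2p = 3p - 7 gives 1200 = 5p, so p = 240 and q = 713.
The new curves are qd = 1302 - 2p (demand) and qs = 3p - 7 (supply).
New equilibrium: 1302 - 2p = 3p - 7 ⇒ 1309 = 5p ⇒ p = 261.8, q = 778.4.

778.4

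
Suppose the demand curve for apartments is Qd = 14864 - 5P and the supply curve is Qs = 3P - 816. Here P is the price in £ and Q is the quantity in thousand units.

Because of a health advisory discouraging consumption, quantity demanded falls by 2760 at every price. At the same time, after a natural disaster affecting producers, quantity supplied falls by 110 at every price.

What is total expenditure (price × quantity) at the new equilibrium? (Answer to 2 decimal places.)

Original equilibrium: 14864 - 5P = 3P - 816 gives 15680 = 8P, so P = 1960 and Q = 5064.
The shock moves the curves to Qd = 12104 - 5P and Qs = 3P - 926.
Equate the new curves: 12104 - 5P = 3P - 926, giving 13030 = 8P, P = 1628.75, Q = 3960.25.
New expenditure = 1628.75 × 3960.25 = 6450257.19.

6450257.19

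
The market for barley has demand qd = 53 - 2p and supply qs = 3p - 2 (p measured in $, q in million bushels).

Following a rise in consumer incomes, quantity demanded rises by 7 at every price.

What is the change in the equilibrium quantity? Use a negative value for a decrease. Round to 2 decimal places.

Solve the original market: 53 - 2p = 3p - 2, hence p = 11 and q = 31.
After the shift, demand is qd = 60 - 2p and supply is qs = 3p - 2.
Setting them equal: 60 - 2p = 3p - 2 → 62 = 5p, so p = 12.4 and q = 35.2.
Δq = 35.2 − 31 = +4.20.

+4.20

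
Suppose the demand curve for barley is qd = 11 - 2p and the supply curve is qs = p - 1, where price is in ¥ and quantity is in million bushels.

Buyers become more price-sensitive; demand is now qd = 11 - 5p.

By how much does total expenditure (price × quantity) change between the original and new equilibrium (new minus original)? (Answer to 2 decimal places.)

Initially, 11 - 2p = p - 1, so 12 = 3p and p = 4, q = 3.
The new curves are qd = 11 - 5p (demand) and qs = p - 1 (supply).
Clearing the new market: 11 - 5p = p - 1, so p = 2 and q = 1.
Expenditure moves from 4×3 = 12 to 2×1 = 2; change = -10.00.

-10.00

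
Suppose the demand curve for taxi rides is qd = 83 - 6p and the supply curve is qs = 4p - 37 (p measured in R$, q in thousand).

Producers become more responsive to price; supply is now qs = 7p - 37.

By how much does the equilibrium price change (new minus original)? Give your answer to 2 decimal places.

Initially, 83 - 6p = 4p - 37, so 120 = 10p and p = 12, q = 11.
With the change applied: demand qd = 83 - 6p, supply qs = 7p - 37.
Clearing the new market: 83 - 6p = 7p - 37, so p = 120/13 ≈ 9.2308 and q = 359/13 ≈ 27.6154.
Δp = 9.2308 − 12 = -2.77.

-2.77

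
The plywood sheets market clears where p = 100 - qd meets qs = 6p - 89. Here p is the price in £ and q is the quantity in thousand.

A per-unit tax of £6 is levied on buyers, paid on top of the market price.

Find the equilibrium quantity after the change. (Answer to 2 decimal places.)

67.86

Original equilibrium: 100 - p = 6p - 89 gives 189 = 7p, so p = 27 and q = 73.
Since buyers pay the price plus the tax, the effective demand curve becomes qd = 94 - p.
Clearing the new market: 94 - p = 6p - 89, so p = 183/7 ≈ 26.1429 and q = 475/7 ≈ 67.8571.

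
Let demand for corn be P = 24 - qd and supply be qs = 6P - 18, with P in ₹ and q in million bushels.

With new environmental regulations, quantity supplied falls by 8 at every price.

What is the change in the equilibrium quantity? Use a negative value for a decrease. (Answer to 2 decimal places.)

Before the shock: 24 - P = 6P - 18 ⇒ 42 = 7P ⇒ P = 6, q = 18.
The new curves are qd = 24 - P (demand) and qs = 6P - 26 (supply).
New equilibrium: 24 - P = 6P - 26 ⇒ 50 = 7P ⇒ P = 50/7 ≈ 7.1429, q = 118/7 ≈ 16.8571.
Δq = 16.8571 − 18 = -1.14.

-1.14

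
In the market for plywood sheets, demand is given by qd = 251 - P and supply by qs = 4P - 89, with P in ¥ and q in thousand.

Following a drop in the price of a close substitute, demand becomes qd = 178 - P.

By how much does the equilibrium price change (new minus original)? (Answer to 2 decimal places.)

-14.60

Before the shock: 251 - P = 4P - 89 ⇒ 340 = 5P ⇒ P = 68, q = 183.
The new curves are qd = 178 - P (demand) and qs = 4P - 89 (supply).
Setting them equal: 178 - P = 4P - 89 → 267 = 5P, so P = 53.4 and q = 124.6.
ΔP = 53.4 − 68 = -14.60.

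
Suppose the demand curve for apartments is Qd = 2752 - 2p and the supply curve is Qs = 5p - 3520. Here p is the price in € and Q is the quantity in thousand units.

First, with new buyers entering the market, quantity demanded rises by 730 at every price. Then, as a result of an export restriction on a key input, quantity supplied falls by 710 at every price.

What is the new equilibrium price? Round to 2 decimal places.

1101.71

Original equilibrium: 2752 - 2p = 5p - 3520 gives 6272 = 7p, so p = 896 and Q = 960.
The shock moves the curves to Qd = 3482 - 2p and Qs = 5p - 4230.
Clearing the new market: 3482 - 2p = 5p - 4230, so p = 7712/7 ≈ 1101.7143 and Q = 8950/7 ≈ 1278.5714.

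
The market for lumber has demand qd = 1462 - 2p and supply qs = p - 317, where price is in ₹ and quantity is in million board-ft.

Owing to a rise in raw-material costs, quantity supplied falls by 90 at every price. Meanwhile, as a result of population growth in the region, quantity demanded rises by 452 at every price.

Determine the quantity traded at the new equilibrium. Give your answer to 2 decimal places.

366.67

Initially, 1462 - 2p = p - 317, so 1779 = 3p and p = 593, q = 276.
The shock moves the curves to qd = 1914 - 2p and qs = p - 407.
Setting them equal: 1914 - 2p = p - 407 → 2321 = 3p, so p = 2321/3 ≈ 773.6667 and q = 1100/3 ≈ 366.6667.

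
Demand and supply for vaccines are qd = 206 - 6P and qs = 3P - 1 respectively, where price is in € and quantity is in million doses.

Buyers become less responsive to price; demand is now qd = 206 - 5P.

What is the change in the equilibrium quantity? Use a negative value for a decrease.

+8.625

Original equilibrium: 206 - 6P = 3P - 1 gives 207 = 9P, so P = 23 and q = 68.
With the change applied: demand qd = 206 - 5P, supply qs = 3P - 1.
Setting them equal: 206 - 5P = 3P - 1 → 207 = 8P, so P = 25.875 and q = 76.625.
Δq = 76.625 − 68 = +8.625.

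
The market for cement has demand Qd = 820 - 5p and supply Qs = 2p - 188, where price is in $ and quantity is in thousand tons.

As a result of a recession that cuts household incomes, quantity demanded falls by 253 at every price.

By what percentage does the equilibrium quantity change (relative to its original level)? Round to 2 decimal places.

-72.29

Initially, 820 - 5p = 2p - 188, so 1008 = 7p and p = 144, Q = 100.
After the shift, demand is Qd = 567 - 5p and supply is Qs = 2p - 188.
Clearing the new market: 567 - 5p = 2p - 188, so p = 755/7 ≈ 107.8571 and Q = 194/7 ≈ 27.7143.
%ΔQ = (27.7143 − 100) / 100 × 100 = -72.29%.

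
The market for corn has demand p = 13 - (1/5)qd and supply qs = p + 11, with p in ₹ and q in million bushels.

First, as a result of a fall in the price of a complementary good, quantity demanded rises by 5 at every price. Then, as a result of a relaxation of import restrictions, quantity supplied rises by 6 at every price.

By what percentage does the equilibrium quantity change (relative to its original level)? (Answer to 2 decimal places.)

+29.17

Before the shock: 65 - 5p = p + 11 ⇒ 54 = 6p ⇒ p = 9, q = 20.
After the shift, demand is qd = 70 - 5p and supply is qs = p + 17.
Clearing the new market: 70 - 5p = p + 17, so p = 53/6 ≈ 8.8333 and q = 155/6 ≈ 25.8333.
%Δq = (25.8333 − 20) / 20 × 100 = +29.17%.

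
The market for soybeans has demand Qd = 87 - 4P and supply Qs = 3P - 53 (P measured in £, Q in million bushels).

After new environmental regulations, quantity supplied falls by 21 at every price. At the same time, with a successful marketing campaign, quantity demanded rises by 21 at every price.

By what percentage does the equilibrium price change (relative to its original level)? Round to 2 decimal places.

+30.00

Original equilibrium: 87 - 4P = 3P - 53 gives 140 = 7P, so P = 20 and Q = 7.
With the change applied: demand Qd = 108 - 4P, supply Qs = 3P - 74.
Setting them equal: 108 - 4P = 3P - 74 → 182 = 7P, so P = 26 and Q = 4.
%ΔP = (26 − 20) / 20 × 100 = +30.00%.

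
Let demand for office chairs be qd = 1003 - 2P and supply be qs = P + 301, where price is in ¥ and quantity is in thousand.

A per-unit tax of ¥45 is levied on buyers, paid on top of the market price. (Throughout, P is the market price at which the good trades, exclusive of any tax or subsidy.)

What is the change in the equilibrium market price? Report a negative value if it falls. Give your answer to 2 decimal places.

-30.00

Initially, 1003 - 2P = P + 301, so 702 = 3P and P = 234, q = 535.
Since buyers pay the price plus the tax, the effective demand curve becomes qd = 913 - 2P.
Clearing the new market: 913 - 2P = P + 301, so P = 204 and q = 505.
ΔP = 204 − 234 = -30.00.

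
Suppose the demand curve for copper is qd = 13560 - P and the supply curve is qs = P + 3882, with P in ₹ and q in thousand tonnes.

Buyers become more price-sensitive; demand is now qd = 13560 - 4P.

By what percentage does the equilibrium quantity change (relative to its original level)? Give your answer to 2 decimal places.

Initially, 13560 - P = P + 3882, so 9678 = 2P and P = 4839, q = 8721.
The new curves are qd = 13560 - 4P (demand) and qs = P + 3882 (supply).
New equilibrium: 13560 - 4P = P + 3882 ⇒ 9678 = 5P ⇒ P = 1935.6, q = 5817.6.
%Δq = (5817.6 − 8721) / 8721 × 100 = -33.29%.

-33.29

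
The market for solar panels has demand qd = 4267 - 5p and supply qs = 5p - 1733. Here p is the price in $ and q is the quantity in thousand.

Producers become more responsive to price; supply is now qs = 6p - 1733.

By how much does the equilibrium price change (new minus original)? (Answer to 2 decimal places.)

-54.55

Before the shock: 4267 - 5p = 5p - 1733 ⇒ 6000 = 10p ⇒ p = 600, q = 1267.
With the change applied: demand qd = 4267 - 5p, supply qs = 6p - 1733.
New equilibrium: 4267 - 5p = 6p - 1733 ⇒ 6000 = 11p ⇒ p = 6000/11 ≈ 545.4545, q = 16937/11 ≈ 1539.7273.
Δp = 545.4545 − 600 = -54.55.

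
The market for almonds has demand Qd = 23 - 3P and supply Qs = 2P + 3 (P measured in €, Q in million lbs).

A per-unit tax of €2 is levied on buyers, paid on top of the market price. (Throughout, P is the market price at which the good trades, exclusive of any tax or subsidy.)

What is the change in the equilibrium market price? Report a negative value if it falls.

-1.2

Before the shock: 23 - 3P = 2P + 3 ⇒ 20 = 5P ⇒ P = 4, Q = 11.
Since buyers pay the price plus the tax, the effective demand curve becomes Qd = 17 - 3P.
Setting them equal: 17 - 3P = 2P + 3 → 14 = 5P, so P = 2.8 and Q = 8.6.
ΔP = 2.8 − 4 = -1.2.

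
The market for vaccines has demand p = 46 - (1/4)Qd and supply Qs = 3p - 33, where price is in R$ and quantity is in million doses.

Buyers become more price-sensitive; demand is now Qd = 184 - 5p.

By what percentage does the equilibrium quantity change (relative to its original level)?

-19.375

Before the shock: 184 - 4p = 3p - 33 ⇒ 217 = 7p ⇒ p = 31, Q = 60.
The new curves are Qd = 184 - 5p (demand) and Qs = 3p - 33 (supply).
Equate the new curves: 184 - 5p = 3p - 33, giving 217 = 8p, p = 27.125, Q = 48.375.
%ΔQ = (48.375 − 60) / 60 × 100 = -19.375%.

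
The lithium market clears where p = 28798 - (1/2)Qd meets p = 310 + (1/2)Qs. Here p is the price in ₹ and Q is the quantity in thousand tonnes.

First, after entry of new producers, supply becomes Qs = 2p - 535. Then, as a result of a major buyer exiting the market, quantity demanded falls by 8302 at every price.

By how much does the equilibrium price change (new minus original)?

-2096.75

Solve the original market: 57596 - 2p = 2p - 620, hence p = 14554 and Q = 28488.
The new curves are Qd = 49294 - 2p (demand) and Qs = 2p - 535 (supply).
Clearing the new market: 49294 - 2p = 2p - 535, so p = 12457.25 and Q = 24379.5.
Δp = 12457.25 − 14554 = -2096.75.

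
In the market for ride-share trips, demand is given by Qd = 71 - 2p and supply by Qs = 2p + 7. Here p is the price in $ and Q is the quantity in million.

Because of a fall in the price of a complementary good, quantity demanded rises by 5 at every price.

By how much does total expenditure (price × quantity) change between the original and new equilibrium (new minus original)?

+91.875

Before the shock: 71 - 2p = 2p + 7 ⇒ 64 = 4p ⇒ p = 16, Q = 39.
After the shift, demand is Qd = 76 - 2p and supply is Qs = 2p + 7.
Equate the new curves: 76 - 2p = 2p + 7, giving 69 = 4p, p = 17.25, Q = 41.5.
Expenditure moves from 16×39 = 624 to 17.25×41.5 = 715.875; change = +91.875.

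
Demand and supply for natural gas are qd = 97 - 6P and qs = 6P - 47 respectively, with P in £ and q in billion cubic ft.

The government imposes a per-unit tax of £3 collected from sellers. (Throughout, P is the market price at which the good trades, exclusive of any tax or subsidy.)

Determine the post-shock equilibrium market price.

13.5

Solve the original market: 97 - 6P = 6P - 47, hence P = 12 and q = 25.
Since sellers keep the price net of the tax, the effective supply curve becomes qs = 6P - 65.
Equate the new curves: 97 - 6P = 6P - 65, giving 162 = 12P, P = 13.5, q = 16.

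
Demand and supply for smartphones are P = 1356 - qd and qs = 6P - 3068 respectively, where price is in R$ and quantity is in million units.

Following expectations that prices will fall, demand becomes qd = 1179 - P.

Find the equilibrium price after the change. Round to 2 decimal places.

606.71

Before the shock: 1356 - P = 6P - 3068 ⇒ 4424 = 7P ⇒ P = 632, q = 724.
The shock moves the curves to qd = 1179 - P and qs = 6P - 3068.
Clearing the new market: 1179 - P = 6P - 3068, so P = 4247/7 ≈ 606.7143 and q = 4006/7 ≈ 572.2857.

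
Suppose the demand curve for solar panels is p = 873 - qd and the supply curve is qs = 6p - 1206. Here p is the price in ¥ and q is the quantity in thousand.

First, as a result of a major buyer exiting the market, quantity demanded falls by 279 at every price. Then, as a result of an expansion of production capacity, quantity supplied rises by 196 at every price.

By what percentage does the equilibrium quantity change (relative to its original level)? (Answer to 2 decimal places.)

Initially, 873 - p = 6p - 1206, so 2079 = 7p and p = 297, q = 576.
After the shift, demand is qd = 594 - p and supply is qs = 6p - 1010.
Clearing the new market: 594 - p = 6p - 1010, so p = 1604/7 ≈ 229.1429 and q = 2554/7 ≈ 364.8571.
%Δq = (364.8571 − 576) / 576 × 100 = -36.66%.

-36.66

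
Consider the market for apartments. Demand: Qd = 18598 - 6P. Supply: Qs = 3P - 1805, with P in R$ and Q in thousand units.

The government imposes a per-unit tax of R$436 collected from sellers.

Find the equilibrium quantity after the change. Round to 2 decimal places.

Initially, 18598 - 6P = 3P - 1805, so 20403 = 9P and P = 2267, Q = 4996.
Since sellers keep the price net of the tax, the effective supply curve becomes Qs = 3P - 3113.
New equilibrium: 18598 - 6P = 3P - 3113 ⇒ 21711 = 9P ⇒ P = 7237/3 ≈ 2412.3333, Q = 4124.

4124.00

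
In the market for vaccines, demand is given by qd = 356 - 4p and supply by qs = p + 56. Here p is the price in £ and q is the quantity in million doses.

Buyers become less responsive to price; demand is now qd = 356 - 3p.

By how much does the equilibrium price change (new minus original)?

Original equilibrium: 356 - 4p = p + 56 gives 300 = 5p, so p = 60 and q = 116.
The shock moves the curves to qd = 356 - 3p and qs = p + 56.
New equilibrium: 356 - 3p = p + 56 ⇒ 300 = 4p ⇒ p = 75, q = 131.
Δp = 75 − 60 = +15.

+15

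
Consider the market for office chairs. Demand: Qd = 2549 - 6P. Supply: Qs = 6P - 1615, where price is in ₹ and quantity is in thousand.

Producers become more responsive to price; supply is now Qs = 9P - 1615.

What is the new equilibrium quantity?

883.4

Before the shock: 2549 - 6P = 6P - 1615 ⇒ 4164 = 12P ⇒ P = 347, Q = 467.
The shock moves the curves to Qd = 2549 - 6P and Qs = 9P - 1615.
Equate the new curves: 2549 - 6P = 9P - 1615, giving 4164 = 15P, P = 277.6, Q = 883.4.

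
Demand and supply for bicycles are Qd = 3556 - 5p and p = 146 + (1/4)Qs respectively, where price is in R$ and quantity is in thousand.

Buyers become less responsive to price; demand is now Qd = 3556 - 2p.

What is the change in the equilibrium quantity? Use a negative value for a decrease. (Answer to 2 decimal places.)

+920.00

Before the shock: 3556 - 5p = 4p - 584 ⇒ 4140 = 9p ⇒ p = 460, Q = 1256.
The shock moves the curves to Qd = 3556 - 2p and Qs = 4p - 584.
Equate the new curves: 3556 - 2p = 4p - 584, giving 4140 = 6p, p = 690, Q = 2176.
ΔQ = 2176 − 1256 = +920.00.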